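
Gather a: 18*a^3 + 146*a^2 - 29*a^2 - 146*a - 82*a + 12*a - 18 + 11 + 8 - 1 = 18*a^3 + 117*a^2 - 216*a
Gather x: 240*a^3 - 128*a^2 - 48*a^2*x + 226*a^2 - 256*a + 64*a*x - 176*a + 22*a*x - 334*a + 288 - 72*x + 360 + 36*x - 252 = 240*a^3 + 98*a^2 - 766*a + x*(-48*a^2 + 86*a - 36) + 396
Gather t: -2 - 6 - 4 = -12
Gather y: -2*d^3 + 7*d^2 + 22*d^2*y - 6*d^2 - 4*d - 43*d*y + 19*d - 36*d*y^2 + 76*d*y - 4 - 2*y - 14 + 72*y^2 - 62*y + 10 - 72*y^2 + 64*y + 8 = -2*d^3 + d^2 - 36*d*y^2 + 15*d + y*(22*d^2 + 33*d)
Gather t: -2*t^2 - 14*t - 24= -2*t^2 - 14*t - 24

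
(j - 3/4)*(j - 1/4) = j^2 - j + 3/16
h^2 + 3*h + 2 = (h + 1)*(h + 2)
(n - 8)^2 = n^2 - 16*n + 64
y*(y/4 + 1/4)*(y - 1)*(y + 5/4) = y^4/4 + 5*y^3/16 - y^2/4 - 5*y/16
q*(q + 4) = q^2 + 4*q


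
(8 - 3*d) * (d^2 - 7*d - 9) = -3*d^3 + 29*d^2 - 29*d - 72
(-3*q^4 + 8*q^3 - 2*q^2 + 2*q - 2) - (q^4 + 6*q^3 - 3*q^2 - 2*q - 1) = -4*q^4 + 2*q^3 + q^2 + 4*q - 1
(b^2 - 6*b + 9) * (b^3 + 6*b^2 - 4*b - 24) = b^5 - 31*b^3 + 54*b^2 + 108*b - 216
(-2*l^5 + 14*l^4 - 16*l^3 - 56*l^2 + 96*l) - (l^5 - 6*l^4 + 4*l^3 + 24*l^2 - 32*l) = -3*l^5 + 20*l^4 - 20*l^3 - 80*l^2 + 128*l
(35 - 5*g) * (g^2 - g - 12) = -5*g^3 + 40*g^2 + 25*g - 420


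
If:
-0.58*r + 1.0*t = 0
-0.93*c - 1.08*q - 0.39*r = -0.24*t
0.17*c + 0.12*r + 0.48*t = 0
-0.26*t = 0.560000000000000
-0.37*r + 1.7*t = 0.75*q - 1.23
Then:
No Solution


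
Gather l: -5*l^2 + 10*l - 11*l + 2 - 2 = -5*l^2 - l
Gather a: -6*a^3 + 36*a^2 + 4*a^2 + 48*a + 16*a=-6*a^3 + 40*a^2 + 64*a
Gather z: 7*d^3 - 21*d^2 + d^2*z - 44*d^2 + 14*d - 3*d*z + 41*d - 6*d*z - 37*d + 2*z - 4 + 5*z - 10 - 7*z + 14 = 7*d^3 - 65*d^2 + 18*d + z*(d^2 - 9*d)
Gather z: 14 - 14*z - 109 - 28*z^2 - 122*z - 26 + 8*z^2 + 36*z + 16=-20*z^2 - 100*z - 105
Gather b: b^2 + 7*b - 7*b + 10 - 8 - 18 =b^2 - 16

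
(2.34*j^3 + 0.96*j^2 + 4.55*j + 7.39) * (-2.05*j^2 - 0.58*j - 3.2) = -4.797*j^5 - 3.3252*j^4 - 17.3723*j^3 - 20.8605*j^2 - 18.8462*j - 23.648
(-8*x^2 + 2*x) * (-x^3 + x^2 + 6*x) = 8*x^5 - 10*x^4 - 46*x^3 + 12*x^2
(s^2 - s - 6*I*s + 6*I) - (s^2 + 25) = -s - 6*I*s - 25 + 6*I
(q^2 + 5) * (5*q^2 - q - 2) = 5*q^4 - q^3 + 23*q^2 - 5*q - 10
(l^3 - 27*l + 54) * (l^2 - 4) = l^5 - 31*l^3 + 54*l^2 + 108*l - 216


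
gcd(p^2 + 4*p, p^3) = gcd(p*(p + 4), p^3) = p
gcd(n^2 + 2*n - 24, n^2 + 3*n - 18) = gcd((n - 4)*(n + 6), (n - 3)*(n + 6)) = n + 6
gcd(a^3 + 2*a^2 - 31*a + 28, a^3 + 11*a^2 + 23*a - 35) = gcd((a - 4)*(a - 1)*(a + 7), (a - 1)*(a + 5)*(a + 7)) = a^2 + 6*a - 7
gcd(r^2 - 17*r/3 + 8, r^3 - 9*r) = r - 3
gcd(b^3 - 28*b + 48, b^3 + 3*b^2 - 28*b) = b - 4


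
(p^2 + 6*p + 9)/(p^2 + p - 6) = (p + 3)/(p - 2)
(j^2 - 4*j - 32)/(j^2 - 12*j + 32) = (j + 4)/(j - 4)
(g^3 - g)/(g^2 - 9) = (g^3 - g)/(g^2 - 9)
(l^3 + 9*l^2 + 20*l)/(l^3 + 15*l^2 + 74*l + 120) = l/(l + 6)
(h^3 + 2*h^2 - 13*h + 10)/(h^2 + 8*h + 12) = (h^3 + 2*h^2 - 13*h + 10)/(h^2 + 8*h + 12)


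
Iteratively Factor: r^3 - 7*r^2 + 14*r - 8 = (r - 1)*(r^2 - 6*r + 8) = (r - 4)*(r - 1)*(r - 2)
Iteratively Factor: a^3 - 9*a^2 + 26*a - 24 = (a - 2)*(a^2 - 7*a + 12) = (a - 4)*(a - 2)*(a - 3)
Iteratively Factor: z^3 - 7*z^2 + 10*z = (z - 2)*(z^2 - 5*z) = (z - 5)*(z - 2)*(z)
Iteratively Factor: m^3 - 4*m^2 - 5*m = (m + 1)*(m^2 - 5*m) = m*(m + 1)*(m - 5)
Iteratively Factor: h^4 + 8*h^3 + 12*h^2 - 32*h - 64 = (h + 4)*(h^3 + 4*h^2 - 4*h - 16) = (h + 2)*(h + 4)*(h^2 + 2*h - 8) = (h + 2)*(h + 4)^2*(h - 2)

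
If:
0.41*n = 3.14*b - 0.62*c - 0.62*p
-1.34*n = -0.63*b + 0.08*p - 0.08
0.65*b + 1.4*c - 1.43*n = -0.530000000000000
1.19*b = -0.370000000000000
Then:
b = -0.31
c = -0.24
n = -0.01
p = -1.33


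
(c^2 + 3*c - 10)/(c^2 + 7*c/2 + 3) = 2*(c^2 + 3*c - 10)/(2*c^2 + 7*c + 6)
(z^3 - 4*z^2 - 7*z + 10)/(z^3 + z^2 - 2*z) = (z - 5)/z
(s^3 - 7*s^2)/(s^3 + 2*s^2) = (s - 7)/(s + 2)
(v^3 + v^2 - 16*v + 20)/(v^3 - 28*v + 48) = (v^2 + 3*v - 10)/(v^2 + 2*v - 24)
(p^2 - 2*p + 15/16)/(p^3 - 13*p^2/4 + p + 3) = (16*p^2 - 32*p + 15)/(4*(4*p^3 - 13*p^2 + 4*p + 12))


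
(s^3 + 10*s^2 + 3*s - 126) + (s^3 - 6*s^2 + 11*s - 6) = 2*s^3 + 4*s^2 + 14*s - 132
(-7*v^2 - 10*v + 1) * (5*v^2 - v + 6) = -35*v^4 - 43*v^3 - 27*v^2 - 61*v + 6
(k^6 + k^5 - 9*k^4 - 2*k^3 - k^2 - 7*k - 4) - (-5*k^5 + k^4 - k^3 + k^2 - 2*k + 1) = k^6 + 6*k^5 - 10*k^4 - k^3 - 2*k^2 - 5*k - 5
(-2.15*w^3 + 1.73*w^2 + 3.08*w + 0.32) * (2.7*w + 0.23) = -5.805*w^4 + 4.1765*w^3 + 8.7139*w^2 + 1.5724*w + 0.0736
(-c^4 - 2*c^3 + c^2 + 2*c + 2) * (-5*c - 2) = 5*c^5 + 12*c^4 - c^3 - 12*c^2 - 14*c - 4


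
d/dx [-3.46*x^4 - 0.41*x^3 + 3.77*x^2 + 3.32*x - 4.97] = -13.84*x^3 - 1.23*x^2 + 7.54*x + 3.32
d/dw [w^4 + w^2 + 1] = 4*w^3 + 2*w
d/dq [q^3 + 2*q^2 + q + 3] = 3*q^2 + 4*q + 1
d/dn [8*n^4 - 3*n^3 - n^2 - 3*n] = 32*n^3 - 9*n^2 - 2*n - 3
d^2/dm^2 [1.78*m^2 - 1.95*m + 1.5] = 3.56000000000000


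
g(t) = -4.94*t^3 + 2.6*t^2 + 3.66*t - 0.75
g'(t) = -14.82*t^2 + 5.2*t + 3.66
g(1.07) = 0.09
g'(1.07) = -7.74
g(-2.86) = 125.61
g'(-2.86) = -132.43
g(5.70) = -810.27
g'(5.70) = -448.20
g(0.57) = 1.27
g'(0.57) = 1.81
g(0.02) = -0.68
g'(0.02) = 3.76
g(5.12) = -576.89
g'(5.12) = -358.21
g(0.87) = 1.15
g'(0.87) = -3.03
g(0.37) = 0.71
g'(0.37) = 3.56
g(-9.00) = 3778.17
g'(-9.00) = -1243.56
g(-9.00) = 3778.17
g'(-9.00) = -1243.56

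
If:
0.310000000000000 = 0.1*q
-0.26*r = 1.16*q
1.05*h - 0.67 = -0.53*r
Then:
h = 7.62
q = 3.10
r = -13.83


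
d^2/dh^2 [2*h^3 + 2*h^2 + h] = 12*h + 4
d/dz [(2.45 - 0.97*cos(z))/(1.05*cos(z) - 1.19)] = 1.4182*sin(z)/(1.05*cos(z) - 1.19)^2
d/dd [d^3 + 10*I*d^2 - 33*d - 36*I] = 3*d^2 + 20*I*d - 33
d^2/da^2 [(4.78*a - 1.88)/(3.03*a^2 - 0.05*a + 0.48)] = ((11.8708 - 86.9004*a)*(3.03*a^2 - 0.05*a + 0.48) + (4.78*a - 1.88)*(6.06*a - 0.05)*(12.12*a - 0.1))/(3.03*a^2 - 0.05*a + 0.48)^3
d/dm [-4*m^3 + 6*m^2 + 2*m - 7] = -12*m^2 + 12*m + 2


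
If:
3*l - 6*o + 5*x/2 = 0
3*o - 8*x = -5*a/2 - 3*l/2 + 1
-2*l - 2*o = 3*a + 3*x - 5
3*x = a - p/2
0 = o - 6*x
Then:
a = -1157/157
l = 1273/157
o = 684/157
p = -2998/157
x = 114/157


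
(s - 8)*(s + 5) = s^2 - 3*s - 40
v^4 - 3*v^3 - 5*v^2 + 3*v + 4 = (v - 4)*(v - 1)*(v + 1)^2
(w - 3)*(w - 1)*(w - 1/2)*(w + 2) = w^4 - 5*w^3/2 - 4*w^2 + 17*w/2 - 3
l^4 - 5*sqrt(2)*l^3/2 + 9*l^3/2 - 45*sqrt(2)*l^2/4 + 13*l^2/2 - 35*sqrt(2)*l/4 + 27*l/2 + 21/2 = (l + 1)*(l + 7/2)*(l - 3*sqrt(2)/2)*(l - sqrt(2))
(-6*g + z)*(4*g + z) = -24*g^2 - 2*g*z + z^2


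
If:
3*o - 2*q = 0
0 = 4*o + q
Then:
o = 0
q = 0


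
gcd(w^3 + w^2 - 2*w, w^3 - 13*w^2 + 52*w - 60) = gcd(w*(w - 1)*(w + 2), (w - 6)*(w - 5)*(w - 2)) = 1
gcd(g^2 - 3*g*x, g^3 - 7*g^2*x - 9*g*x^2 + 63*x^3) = -g + 3*x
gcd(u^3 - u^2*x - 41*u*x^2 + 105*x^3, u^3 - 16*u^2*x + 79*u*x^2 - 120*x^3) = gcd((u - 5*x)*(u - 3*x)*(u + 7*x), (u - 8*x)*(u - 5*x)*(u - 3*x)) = u^2 - 8*u*x + 15*x^2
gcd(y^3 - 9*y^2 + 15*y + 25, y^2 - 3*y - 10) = y - 5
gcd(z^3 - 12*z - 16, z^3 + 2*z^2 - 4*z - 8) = z^2 + 4*z + 4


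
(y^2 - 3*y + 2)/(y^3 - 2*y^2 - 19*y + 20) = (y - 2)/(y^2 - y - 20)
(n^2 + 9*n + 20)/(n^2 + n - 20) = (n + 4)/(n - 4)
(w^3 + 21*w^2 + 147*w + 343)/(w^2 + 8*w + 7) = (w^2 + 14*w + 49)/(w + 1)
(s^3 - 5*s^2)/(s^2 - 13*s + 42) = s^2*(s - 5)/(s^2 - 13*s + 42)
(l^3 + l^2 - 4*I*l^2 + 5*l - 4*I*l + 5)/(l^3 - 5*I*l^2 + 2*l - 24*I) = (l^3 + l^2*(1 - 4*I) + l*(5 - 4*I) + 5)/(l^3 - 5*I*l^2 + 2*l - 24*I)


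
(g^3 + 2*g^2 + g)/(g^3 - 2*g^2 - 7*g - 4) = g/(g - 4)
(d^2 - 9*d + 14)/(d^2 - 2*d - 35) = (d - 2)/(d + 5)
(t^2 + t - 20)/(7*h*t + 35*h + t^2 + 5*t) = (t - 4)/(7*h + t)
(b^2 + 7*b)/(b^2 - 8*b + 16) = b*(b + 7)/(b^2 - 8*b + 16)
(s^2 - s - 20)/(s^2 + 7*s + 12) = (s - 5)/(s + 3)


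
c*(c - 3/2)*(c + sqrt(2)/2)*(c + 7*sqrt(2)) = c^4 - 3*c^3/2 + 15*sqrt(2)*c^3/2 - 45*sqrt(2)*c^2/4 + 7*c^2 - 21*c/2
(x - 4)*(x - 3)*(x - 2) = x^3 - 9*x^2 + 26*x - 24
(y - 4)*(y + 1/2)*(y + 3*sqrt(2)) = y^3 - 7*y^2/2 + 3*sqrt(2)*y^2 - 21*sqrt(2)*y/2 - 2*y - 6*sqrt(2)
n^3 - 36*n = n*(n - 6)*(n + 6)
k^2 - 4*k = k*(k - 4)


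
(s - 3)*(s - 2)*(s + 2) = s^3 - 3*s^2 - 4*s + 12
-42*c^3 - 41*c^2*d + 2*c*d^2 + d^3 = (-6*c + d)*(c + d)*(7*c + d)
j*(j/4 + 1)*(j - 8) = j^3/4 - j^2 - 8*j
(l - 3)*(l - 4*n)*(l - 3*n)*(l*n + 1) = l^4*n - 7*l^3*n^2 - 3*l^3*n + l^3 + 12*l^2*n^3 + 21*l^2*n^2 - 7*l^2*n - 3*l^2 - 36*l*n^3 + 12*l*n^2 + 21*l*n - 36*n^2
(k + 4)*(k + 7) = k^2 + 11*k + 28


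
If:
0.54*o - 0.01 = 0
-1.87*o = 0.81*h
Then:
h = -0.04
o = 0.02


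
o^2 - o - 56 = (o - 8)*(o + 7)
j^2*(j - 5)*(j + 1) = j^4 - 4*j^3 - 5*j^2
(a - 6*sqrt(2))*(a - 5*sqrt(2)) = a^2 - 11*sqrt(2)*a + 60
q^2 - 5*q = q*(q - 5)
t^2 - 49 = (t - 7)*(t + 7)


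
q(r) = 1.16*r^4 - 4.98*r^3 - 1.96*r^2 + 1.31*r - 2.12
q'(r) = 4.64*r^3 - 14.94*r^2 - 3.92*r + 1.31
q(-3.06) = 219.91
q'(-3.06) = -259.54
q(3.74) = -58.20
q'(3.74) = 20.41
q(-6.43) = 3215.25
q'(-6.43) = -1824.71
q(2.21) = -34.88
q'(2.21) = -30.24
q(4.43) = -20.98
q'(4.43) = 94.14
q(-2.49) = 103.94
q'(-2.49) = -153.19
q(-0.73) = -1.85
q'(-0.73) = -5.59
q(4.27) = -34.35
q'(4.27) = 73.42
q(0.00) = -2.12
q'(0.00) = 1.31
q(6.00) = 362.86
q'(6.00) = 442.19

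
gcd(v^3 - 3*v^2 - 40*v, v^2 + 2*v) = v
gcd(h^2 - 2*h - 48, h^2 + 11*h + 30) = h + 6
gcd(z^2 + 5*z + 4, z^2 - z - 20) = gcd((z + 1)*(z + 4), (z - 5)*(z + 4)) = z + 4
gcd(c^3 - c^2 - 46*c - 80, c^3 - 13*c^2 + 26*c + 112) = c^2 - 6*c - 16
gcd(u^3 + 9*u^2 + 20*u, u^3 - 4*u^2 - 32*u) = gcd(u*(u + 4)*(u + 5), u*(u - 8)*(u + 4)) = u^2 + 4*u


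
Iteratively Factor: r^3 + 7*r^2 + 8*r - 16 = (r + 4)*(r^2 + 3*r - 4) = (r + 4)^2*(r - 1)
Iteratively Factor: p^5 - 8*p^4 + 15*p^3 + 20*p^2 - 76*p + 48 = (p - 3)*(p^4 - 5*p^3 + 20*p - 16) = (p - 3)*(p - 2)*(p^3 - 3*p^2 - 6*p + 8) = (p - 4)*(p - 3)*(p - 2)*(p^2 + p - 2) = (p - 4)*(p - 3)*(p - 2)*(p - 1)*(p + 2)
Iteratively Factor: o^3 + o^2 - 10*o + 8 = (o - 1)*(o^2 + 2*o - 8) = (o - 1)*(o + 4)*(o - 2)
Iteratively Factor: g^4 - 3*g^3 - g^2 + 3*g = (g)*(g^3 - 3*g^2 - g + 3) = g*(g - 3)*(g^2 - 1) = g*(g - 3)*(g + 1)*(g - 1)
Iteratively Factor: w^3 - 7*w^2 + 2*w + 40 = (w + 2)*(w^2 - 9*w + 20) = (w - 5)*(w + 2)*(w - 4)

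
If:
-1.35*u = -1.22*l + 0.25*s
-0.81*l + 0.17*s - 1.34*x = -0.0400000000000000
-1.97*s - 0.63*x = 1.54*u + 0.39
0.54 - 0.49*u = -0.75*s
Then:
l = 0.37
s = -0.45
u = 0.42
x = -0.25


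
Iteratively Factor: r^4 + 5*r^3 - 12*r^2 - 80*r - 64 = (r + 4)*(r^3 + r^2 - 16*r - 16) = (r - 4)*(r + 4)*(r^2 + 5*r + 4) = (r - 4)*(r + 4)^2*(r + 1)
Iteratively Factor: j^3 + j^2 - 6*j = (j)*(j^2 + j - 6) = j*(j + 3)*(j - 2)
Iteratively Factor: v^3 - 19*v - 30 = (v + 2)*(v^2 - 2*v - 15) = (v + 2)*(v + 3)*(v - 5)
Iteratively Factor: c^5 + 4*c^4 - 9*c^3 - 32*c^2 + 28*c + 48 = (c - 2)*(c^4 + 6*c^3 + 3*c^2 - 26*c - 24) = (c - 2)*(c + 4)*(c^3 + 2*c^2 - 5*c - 6) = (c - 2)*(c + 1)*(c + 4)*(c^2 + c - 6) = (c - 2)*(c + 1)*(c + 3)*(c + 4)*(c - 2)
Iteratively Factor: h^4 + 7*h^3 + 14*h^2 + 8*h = (h + 4)*(h^3 + 3*h^2 + 2*h) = (h + 2)*(h + 4)*(h^2 + h) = h*(h + 2)*(h + 4)*(h + 1)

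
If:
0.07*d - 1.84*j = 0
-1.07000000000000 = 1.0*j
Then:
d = -28.13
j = -1.07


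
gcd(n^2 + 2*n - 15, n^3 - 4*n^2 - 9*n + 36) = n - 3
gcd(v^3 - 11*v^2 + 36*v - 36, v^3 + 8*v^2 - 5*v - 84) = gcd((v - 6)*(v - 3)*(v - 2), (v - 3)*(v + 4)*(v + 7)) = v - 3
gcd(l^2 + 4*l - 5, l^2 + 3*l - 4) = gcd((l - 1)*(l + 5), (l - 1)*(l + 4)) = l - 1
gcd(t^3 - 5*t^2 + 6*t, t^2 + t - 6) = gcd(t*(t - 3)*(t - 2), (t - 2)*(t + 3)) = t - 2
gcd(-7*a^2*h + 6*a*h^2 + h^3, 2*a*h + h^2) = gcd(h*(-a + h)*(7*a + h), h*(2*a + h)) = h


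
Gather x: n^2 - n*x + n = n^2 - n*x + n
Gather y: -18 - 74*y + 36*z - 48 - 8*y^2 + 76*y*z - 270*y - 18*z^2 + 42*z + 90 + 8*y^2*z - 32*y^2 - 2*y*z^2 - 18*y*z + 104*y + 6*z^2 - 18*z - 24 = y^2*(8*z - 40) + y*(-2*z^2 + 58*z - 240) - 12*z^2 + 60*z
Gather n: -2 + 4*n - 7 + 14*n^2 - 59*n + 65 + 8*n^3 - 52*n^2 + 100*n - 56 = 8*n^3 - 38*n^2 + 45*n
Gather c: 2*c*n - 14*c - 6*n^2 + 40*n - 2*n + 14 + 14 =c*(2*n - 14) - 6*n^2 + 38*n + 28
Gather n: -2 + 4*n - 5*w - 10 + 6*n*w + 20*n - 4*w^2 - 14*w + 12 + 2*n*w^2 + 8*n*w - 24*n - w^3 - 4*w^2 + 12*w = n*(2*w^2 + 14*w) - w^3 - 8*w^2 - 7*w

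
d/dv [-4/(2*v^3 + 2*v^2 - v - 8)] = 4*(6*v^2 + 4*v - 1)/(2*v^3 + 2*v^2 - v - 8)^2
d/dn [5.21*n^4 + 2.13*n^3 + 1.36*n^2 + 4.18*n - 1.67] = 20.84*n^3 + 6.39*n^2 + 2.72*n + 4.18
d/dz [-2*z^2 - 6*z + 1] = -4*z - 6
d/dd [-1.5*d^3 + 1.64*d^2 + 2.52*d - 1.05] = -4.5*d^2 + 3.28*d + 2.52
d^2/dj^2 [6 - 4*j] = 0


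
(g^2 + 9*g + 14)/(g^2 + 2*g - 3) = (g^2 + 9*g + 14)/(g^2 + 2*g - 3)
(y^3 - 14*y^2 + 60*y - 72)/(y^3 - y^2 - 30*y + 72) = (y^3 - 14*y^2 + 60*y - 72)/(y^3 - y^2 - 30*y + 72)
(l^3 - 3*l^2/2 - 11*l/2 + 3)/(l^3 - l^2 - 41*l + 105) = (l^2 + 3*l/2 - 1)/(l^2 + 2*l - 35)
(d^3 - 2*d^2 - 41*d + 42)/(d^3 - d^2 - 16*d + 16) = (d^2 - d - 42)/(d^2 - 16)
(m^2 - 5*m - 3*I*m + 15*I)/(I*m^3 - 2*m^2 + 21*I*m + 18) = I*(5 - m)/(m^2 + 5*I*m + 6)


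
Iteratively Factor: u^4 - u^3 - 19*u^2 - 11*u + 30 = (u - 5)*(u^3 + 4*u^2 + u - 6) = (u - 5)*(u + 3)*(u^2 + u - 2) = (u - 5)*(u - 1)*(u + 3)*(u + 2)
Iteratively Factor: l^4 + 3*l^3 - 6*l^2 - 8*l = (l + 4)*(l^3 - l^2 - 2*l) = l*(l + 4)*(l^2 - l - 2) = l*(l - 2)*(l + 4)*(l + 1)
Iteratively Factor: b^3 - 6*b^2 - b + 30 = (b - 5)*(b^2 - b - 6) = (b - 5)*(b + 2)*(b - 3)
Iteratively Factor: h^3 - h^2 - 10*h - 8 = (h + 2)*(h^2 - 3*h - 4) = (h + 1)*(h + 2)*(h - 4)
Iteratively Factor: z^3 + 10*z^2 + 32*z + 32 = (z + 2)*(z^2 + 8*z + 16) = (z + 2)*(z + 4)*(z + 4)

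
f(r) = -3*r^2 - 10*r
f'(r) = -6*r - 10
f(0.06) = -0.61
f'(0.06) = -10.36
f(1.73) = -26.28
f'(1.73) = -20.38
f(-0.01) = 0.10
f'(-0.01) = -9.94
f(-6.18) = -52.78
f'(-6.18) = 27.08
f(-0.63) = 5.11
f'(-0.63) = -6.22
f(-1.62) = 8.33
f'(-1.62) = -0.28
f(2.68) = -48.35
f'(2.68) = -26.08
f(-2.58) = 5.83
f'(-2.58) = 5.48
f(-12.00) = -312.00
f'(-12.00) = 62.00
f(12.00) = -552.00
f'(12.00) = -82.00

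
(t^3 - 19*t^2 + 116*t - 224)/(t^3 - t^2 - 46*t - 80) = (t^2 - 11*t + 28)/(t^2 + 7*t + 10)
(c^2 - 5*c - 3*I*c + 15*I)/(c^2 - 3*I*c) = (c - 5)/c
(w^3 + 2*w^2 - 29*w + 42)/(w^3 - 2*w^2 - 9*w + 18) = (w + 7)/(w + 3)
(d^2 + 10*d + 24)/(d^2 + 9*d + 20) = (d + 6)/(d + 5)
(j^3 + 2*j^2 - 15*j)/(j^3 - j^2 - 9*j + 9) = j*(j + 5)/(j^2 + 2*j - 3)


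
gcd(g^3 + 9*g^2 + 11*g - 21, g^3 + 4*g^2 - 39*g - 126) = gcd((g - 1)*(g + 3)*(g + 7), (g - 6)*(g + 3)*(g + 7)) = g^2 + 10*g + 21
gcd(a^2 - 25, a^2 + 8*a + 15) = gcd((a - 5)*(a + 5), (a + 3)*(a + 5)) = a + 5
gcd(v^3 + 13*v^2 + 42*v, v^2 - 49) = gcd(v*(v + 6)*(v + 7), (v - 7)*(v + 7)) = v + 7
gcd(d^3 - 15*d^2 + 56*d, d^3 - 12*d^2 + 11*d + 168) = d^2 - 15*d + 56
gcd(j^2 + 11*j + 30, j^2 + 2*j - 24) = j + 6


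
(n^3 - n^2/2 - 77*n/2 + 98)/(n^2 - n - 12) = (2*n^2 + 7*n - 49)/(2*(n + 3))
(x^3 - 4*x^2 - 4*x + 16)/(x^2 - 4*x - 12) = (x^2 - 6*x + 8)/(x - 6)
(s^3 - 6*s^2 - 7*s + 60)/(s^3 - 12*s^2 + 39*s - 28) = (s^2 - 2*s - 15)/(s^2 - 8*s + 7)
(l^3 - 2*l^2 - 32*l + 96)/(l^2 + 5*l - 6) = (l^2 - 8*l + 16)/(l - 1)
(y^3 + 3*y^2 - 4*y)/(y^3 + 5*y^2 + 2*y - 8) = y/(y + 2)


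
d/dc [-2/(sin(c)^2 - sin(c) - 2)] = 2*(2*sin(c) - 1)*cos(c)/(sin(c) + cos(c)^2 + 1)^2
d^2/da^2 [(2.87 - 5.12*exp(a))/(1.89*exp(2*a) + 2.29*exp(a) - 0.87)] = (-18.289152*exp(4*a) + 63.16758*exp(3*a) - 13.247955*exp(2*a) + 23.726555*exp(a) + 1.842573)*exp(a)/(6.751269*exp(6*a) + 24.540327*exp(5*a) + 20.410866*exp(4*a) - 10.583693*exp(3*a) - 9.395478*exp(2*a) + 5.199903*exp(a) - 0.658503)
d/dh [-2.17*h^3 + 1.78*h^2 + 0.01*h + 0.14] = -6.51*h^2 + 3.56*h + 0.01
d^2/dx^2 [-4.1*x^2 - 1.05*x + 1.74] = -8.20000000000000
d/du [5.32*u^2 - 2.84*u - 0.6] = 10.64*u - 2.84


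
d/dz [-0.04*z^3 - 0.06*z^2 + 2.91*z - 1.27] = -0.12*z^2 - 0.12*z + 2.91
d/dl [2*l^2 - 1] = 4*l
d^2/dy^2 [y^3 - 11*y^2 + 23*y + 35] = 6*y - 22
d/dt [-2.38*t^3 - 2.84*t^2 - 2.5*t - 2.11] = -7.14*t^2 - 5.68*t - 2.5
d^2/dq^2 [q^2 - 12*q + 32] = 2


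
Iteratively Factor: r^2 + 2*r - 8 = (r - 2)*(r + 4)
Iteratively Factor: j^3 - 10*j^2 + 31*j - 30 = (j - 5)*(j^2 - 5*j + 6) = (j - 5)*(j - 3)*(j - 2)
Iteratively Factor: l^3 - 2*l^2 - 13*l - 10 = (l + 2)*(l^2 - 4*l - 5) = (l - 5)*(l + 2)*(l + 1)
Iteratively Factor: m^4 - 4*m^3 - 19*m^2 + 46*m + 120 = (m + 3)*(m^3 - 7*m^2 + 2*m + 40) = (m + 2)*(m + 3)*(m^2 - 9*m + 20) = (m - 4)*(m + 2)*(m + 3)*(m - 5)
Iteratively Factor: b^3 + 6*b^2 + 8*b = (b + 2)*(b^2 + 4*b) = (b + 2)*(b + 4)*(b)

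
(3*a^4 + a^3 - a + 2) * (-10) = -30*a^4 - 10*a^3 + 10*a - 20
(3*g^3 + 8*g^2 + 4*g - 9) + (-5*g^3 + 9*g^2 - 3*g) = -2*g^3 + 17*g^2 + g - 9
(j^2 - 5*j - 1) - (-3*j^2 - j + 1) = 4*j^2 - 4*j - 2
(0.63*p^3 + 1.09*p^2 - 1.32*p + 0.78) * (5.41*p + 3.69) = 3.4083*p^4 + 8.2216*p^3 - 3.1191*p^2 - 0.651*p + 2.8782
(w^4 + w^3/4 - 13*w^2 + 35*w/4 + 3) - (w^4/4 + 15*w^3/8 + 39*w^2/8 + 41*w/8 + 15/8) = 3*w^4/4 - 13*w^3/8 - 143*w^2/8 + 29*w/8 + 9/8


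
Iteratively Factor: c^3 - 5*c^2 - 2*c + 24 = (c - 3)*(c^2 - 2*c - 8) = (c - 4)*(c - 3)*(c + 2)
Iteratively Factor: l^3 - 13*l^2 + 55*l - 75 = (l - 3)*(l^2 - 10*l + 25) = (l - 5)*(l - 3)*(l - 5)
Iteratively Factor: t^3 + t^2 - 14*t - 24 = (t - 4)*(t^2 + 5*t + 6) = (t - 4)*(t + 3)*(t + 2)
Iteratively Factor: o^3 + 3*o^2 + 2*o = (o + 2)*(o^2 + o) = o*(o + 2)*(o + 1)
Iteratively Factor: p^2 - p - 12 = (p + 3)*(p - 4)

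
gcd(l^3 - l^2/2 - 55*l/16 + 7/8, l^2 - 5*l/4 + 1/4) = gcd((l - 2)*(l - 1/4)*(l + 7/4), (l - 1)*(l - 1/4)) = l - 1/4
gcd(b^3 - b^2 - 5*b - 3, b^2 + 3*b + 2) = b + 1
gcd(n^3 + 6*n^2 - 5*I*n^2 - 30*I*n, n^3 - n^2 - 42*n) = n^2 + 6*n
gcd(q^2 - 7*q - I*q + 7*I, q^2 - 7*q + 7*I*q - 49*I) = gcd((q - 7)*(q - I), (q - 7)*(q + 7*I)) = q - 7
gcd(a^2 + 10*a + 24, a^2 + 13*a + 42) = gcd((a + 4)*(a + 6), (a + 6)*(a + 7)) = a + 6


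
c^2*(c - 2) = c^3 - 2*c^2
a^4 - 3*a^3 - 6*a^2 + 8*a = a*(a - 4)*(a - 1)*(a + 2)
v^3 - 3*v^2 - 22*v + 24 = (v - 6)*(v - 1)*(v + 4)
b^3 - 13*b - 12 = (b - 4)*(b + 1)*(b + 3)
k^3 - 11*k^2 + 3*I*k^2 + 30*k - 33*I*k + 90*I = (k - 6)*(k - 5)*(k + 3*I)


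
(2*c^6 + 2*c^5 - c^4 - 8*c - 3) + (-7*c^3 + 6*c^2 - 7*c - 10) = 2*c^6 + 2*c^5 - c^4 - 7*c^3 + 6*c^2 - 15*c - 13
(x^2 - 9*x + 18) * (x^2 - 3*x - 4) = x^4 - 12*x^3 + 41*x^2 - 18*x - 72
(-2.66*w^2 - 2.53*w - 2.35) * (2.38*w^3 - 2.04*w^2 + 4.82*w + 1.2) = -6.3308*w^5 - 0.594999999999999*w^4 - 13.253*w^3 - 10.5926*w^2 - 14.363*w - 2.82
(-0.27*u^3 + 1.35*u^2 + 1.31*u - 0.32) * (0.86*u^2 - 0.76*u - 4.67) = -0.2322*u^5 + 1.3662*u^4 + 1.3615*u^3 - 7.5753*u^2 - 5.8745*u + 1.4944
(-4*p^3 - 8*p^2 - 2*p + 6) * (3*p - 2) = -12*p^4 - 16*p^3 + 10*p^2 + 22*p - 12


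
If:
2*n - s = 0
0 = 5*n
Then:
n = 0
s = 0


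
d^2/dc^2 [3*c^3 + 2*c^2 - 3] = 18*c + 4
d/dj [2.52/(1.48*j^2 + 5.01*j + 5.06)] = (-7.4592*j - 12.6252)/(1.48*j^2 + 5.01*j + 5.06)^2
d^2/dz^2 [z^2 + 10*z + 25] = 2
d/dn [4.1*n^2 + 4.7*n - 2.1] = 8.2*n + 4.7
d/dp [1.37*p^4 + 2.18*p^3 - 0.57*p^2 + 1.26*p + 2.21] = 5.48*p^3 + 6.54*p^2 - 1.14*p + 1.26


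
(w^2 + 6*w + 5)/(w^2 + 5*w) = (w + 1)/w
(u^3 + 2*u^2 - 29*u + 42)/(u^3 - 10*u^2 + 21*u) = (u^2 + 5*u - 14)/(u*(u - 7))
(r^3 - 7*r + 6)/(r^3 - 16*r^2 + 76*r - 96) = (r^2 + 2*r - 3)/(r^2 - 14*r + 48)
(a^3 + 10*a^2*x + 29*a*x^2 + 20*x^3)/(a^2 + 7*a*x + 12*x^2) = (a^2 + 6*a*x + 5*x^2)/(a + 3*x)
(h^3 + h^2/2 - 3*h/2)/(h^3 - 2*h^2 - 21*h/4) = 2*(h - 1)/(2*h - 7)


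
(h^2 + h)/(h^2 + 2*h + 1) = h/(h + 1)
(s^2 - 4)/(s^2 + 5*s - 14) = (s + 2)/(s + 7)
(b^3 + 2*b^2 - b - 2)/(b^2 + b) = b + 1 - 2/b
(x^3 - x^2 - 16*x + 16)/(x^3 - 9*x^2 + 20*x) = (x^2 + 3*x - 4)/(x*(x - 5))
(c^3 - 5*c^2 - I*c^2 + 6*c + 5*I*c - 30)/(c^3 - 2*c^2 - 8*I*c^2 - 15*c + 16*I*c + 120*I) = (c^2 - I*c + 6)/(c^2 + c*(3 - 8*I) - 24*I)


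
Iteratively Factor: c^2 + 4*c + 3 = (c + 3)*(c + 1)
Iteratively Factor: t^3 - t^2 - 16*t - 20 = (t + 2)*(t^2 - 3*t - 10) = (t - 5)*(t + 2)*(t + 2)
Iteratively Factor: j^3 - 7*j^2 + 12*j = (j)*(j^2 - 7*j + 12) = j*(j - 4)*(j - 3)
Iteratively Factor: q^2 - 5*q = (q - 5)*(q)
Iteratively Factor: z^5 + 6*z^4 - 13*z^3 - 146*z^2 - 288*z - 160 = (z + 4)*(z^4 + 2*z^3 - 21*z^2 - 62*z - 40) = (z + 1)*(z + 4)*(z^3 + z^2 - 22*z - 40) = (z + 1)*(z + 2)*(z + 4)*(z^2 - z - 20) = (z - 5)*(z + 1)*(z + 2)*(z + 4)*(z + 4)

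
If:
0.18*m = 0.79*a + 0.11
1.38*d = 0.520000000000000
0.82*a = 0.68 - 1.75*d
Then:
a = 0.03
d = 0.38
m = 0.72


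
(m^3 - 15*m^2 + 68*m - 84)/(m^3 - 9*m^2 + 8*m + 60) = (m^2 - 9*m + 14)/(m^2 - 3*m - 10)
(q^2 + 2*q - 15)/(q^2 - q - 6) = (q + 5)/(q + 2)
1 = 1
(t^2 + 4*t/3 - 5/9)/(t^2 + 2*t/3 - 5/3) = (t - 1/3)/(t - 1)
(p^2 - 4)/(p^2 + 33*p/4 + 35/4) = 4*(p^2 - 4)/(4*p^2 + 33*p + 35)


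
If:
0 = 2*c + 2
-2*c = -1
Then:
No Solution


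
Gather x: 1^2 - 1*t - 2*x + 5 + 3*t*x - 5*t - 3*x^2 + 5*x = -6*t - 3*x^2 + x*(3*t + 3) + 6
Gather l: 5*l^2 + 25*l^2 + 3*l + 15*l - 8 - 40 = 30*l^2 + 18*l - 48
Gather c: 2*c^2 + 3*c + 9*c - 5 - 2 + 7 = 2*c^2 + 12*c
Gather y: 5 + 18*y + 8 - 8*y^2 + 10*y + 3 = -8*y^2 + 28*y + 16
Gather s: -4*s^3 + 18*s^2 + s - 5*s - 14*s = -4*s^3 + 18*s^2 - 18*s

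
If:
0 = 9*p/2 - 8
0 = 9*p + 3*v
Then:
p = 16/9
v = -16/3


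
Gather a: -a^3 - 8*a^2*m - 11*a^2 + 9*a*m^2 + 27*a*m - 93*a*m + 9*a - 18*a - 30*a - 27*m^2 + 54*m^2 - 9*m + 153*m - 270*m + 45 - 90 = -a^3 + a^2*(-8*m - 11) + a*(9*m^2 - 66*m - 39) + 27*m^2 - 126*m - 45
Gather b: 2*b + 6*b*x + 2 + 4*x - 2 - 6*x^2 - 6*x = b*(6*x + 2) - 6*x^2 - 2*x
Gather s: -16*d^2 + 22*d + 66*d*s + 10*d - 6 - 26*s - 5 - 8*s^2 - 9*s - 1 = -16*d^2 + 32*d - 8*s^2 + s*(66*d - 35) - 12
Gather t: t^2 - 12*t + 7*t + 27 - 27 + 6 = t^2 - 5*t + 6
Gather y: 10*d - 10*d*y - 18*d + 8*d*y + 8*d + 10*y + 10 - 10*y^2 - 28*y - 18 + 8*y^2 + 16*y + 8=-2*y^2 + y*(-2*d - 2)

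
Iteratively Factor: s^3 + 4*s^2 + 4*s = (s + 2)*(s^2 + 2*s) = s*(s + 2)*(s + 2)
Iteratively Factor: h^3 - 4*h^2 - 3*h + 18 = (h + 2)*(h^2 - 6*h + 9) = (h - 3)*(h + 2)*(h - 3)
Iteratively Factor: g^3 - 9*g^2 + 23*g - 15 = (g - 1)*(g^2 - 8*g + 15) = (g - 3)*(g - 1)*(g - 5)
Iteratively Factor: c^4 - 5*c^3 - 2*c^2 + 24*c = (c)*(c^3 - 5*c^2 - 2*c + 24) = c*(c - 4)*(c^2 - c - 6) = c*(c - 4)*(c + 2)*(c - 3)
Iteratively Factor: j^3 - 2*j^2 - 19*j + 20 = (j + 4)*(j^2 - 6*j + 5) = (j - 1)*(j + 4)*(j - 5)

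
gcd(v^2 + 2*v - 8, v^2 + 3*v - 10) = v - 2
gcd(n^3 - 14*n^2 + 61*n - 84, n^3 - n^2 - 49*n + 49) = n - 7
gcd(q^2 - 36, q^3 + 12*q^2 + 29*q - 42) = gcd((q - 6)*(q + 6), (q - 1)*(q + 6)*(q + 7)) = q + 6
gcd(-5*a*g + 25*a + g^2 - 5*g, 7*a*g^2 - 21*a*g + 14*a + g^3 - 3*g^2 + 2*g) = 1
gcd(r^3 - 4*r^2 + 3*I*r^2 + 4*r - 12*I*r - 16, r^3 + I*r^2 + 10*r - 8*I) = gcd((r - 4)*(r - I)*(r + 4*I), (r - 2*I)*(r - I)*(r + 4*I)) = r^2 + 3*I*r + 4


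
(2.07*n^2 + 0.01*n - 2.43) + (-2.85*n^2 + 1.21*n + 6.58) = -0.78*n^2 + 1.22*n + 4.15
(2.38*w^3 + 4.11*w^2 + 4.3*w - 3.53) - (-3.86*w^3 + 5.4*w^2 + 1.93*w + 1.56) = 6.24*w^3 - 1.29*w^2 + 2.37*w - 5.09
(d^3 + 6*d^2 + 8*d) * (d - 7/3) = d^4 + 11*d^3/3 - 6*d^2 - 56*d/3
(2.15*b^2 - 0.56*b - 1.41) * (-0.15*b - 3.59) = -0.3225*b^3 - 7.6345*b^2 + 2.2219*b + 5.0619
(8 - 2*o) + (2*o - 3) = 5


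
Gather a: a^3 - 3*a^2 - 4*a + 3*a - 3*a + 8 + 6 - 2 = a^3 - 3*a^2 - 4*a + 12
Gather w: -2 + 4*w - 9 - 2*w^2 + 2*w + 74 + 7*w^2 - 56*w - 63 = 5*w^2 - 50*w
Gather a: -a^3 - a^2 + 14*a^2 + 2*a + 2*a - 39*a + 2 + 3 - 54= -a^3 + 13*a^2 - 35*a - 49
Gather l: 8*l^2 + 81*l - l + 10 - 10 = 8*l^2 + 80*l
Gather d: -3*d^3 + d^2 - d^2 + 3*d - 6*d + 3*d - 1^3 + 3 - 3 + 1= -3*d^3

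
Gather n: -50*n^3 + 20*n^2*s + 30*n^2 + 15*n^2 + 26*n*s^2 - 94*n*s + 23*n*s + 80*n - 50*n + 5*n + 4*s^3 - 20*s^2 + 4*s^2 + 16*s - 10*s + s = -50*n^3 + n^2*(20*s + 45) + n*(26*s^2 - 71*s + 35) + 4*s^3 - 16*s^2 + 7*s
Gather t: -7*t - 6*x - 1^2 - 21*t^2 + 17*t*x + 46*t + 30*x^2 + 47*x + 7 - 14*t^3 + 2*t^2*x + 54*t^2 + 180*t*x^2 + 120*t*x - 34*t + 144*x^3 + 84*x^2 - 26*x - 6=-14*t^3 + t^2*(2*x + 33) + t*(180*x^2 + 137*x + 5) + 144*x^3 + 114*x^2 + 15*x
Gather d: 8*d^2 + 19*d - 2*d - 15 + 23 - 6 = 8*d^2 + 17*d + 2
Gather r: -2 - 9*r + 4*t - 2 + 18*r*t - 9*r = r*(18*t - 18) + 4*t - 4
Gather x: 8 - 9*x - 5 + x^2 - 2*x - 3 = x^2 - 11*x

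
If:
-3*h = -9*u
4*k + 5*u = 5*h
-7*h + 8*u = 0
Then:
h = 0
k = 0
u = 0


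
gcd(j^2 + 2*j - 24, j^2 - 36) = j + 6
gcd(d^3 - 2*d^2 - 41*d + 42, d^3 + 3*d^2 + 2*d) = 1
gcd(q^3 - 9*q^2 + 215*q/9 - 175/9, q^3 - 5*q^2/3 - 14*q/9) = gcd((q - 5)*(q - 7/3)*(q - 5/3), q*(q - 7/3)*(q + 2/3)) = q - 7/3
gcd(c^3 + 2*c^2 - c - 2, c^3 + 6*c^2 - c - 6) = c^2 - 1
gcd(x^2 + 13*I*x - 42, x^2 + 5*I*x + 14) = x + 7*I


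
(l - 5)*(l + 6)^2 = l^3 + 7*l^2 - 24*l - 180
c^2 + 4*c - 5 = (c - 1)*(c + 5)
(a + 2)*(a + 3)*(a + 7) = a^3 + 12*a^2 + 41*a + 42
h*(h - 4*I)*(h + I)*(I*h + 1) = I*h^4 + 4*h^3 + I*h^2 + 4*h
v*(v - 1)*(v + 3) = v^3 + 2*v^2 - 3*v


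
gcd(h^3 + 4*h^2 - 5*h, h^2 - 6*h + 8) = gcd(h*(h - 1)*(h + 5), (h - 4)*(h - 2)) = 1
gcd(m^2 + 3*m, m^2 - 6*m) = m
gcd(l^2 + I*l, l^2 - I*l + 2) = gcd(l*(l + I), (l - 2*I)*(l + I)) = l + I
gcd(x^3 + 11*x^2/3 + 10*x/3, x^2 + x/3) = x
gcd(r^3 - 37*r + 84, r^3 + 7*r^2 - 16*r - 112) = r^2 + 3*r - 28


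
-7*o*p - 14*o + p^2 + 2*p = (-7*o + p)*(p + 2)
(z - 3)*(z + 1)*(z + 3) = z^3 + z^2 - 9*z - 9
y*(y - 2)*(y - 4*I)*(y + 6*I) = y^4 - 2*y^3 + 2*I*y^3 + 24*y^2 - 4*I*y^2 - 48*y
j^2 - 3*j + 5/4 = (j - 5/2)*(j - 1/2)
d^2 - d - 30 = (d - 6)*(d + 5)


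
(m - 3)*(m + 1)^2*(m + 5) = m^4 + 4*m^3 - 10*m^2 - 28*m - 15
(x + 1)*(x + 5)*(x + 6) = x^3 + 12*x^2 + 41*x + 30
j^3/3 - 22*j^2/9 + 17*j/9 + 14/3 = (j/3 + 1/3)*(j - 6)*(j - 7/3)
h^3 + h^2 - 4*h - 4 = (h - 2)*(h + 1)*(h + 2)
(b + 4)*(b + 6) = b^2 + 10*b + 24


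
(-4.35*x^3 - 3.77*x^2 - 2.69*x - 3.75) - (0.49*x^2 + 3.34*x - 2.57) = -4.35*x^3 - 4.26*x^2 - 6.03*x - 1.18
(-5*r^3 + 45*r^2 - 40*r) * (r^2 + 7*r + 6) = -5*r^5 + 10*r^4 + 245*r^3 - 10*r^2 - 240*r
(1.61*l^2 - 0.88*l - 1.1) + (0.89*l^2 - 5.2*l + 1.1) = 2.5*l^2 - 6.08*l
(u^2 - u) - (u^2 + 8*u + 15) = -9*u - 15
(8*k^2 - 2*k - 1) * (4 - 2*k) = -16*k^3 + 36*k^2 - 6*k - 4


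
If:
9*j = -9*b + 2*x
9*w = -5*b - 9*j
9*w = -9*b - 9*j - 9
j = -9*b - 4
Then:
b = -9/4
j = 65/4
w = -15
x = 63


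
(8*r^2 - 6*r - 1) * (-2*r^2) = -16*r^4 + 12*r^3 + 2*r^2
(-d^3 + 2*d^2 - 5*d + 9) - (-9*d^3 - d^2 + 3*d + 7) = 8*d^3 + 3*d^2 - 8*d + 2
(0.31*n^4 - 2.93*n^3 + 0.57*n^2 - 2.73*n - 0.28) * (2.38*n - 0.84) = 0.7378*n^5 - 7.2338*n^4 + 3.8178*n^3 - 6.9762*n^2 + 1.6268*n + 0.2352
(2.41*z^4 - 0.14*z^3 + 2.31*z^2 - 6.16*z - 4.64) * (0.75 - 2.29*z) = -5.5189*z^5 + 2.1281*z^4 - 5.3949*z^3 + 15.8389*z^2 + 6.0056*z - 3.48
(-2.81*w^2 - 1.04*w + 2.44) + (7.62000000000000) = -2.81*w^2 - 1.04*w + 10.06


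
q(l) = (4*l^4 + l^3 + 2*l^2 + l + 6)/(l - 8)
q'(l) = (16*l^3 + 3*l^2 + 4*l + 1)/(l - 8) - (4*l^4 + l^3 + 2*l^2 + l + 6)/(l - 8)^2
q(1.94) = -13.11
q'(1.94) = -24.75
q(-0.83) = -0.89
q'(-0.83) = 0.96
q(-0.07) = -0.74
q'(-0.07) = -0.18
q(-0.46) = -0.71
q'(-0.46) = 0.12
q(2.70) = -48.21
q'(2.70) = -74.87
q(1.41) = -4.55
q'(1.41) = -9.41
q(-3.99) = -82.08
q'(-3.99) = 75.18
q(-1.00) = -1.11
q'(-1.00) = 1.65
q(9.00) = 27150.00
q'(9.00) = -15206.00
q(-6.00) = -360.00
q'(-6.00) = 215.07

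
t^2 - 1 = (t - 1)*(t + 1)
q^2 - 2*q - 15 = (q - 5)*(q + 3)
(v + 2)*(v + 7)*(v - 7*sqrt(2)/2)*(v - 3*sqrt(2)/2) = v^4 - 5*sqrt(2)*v^3 + 9*v^3 - 45*sqrt(2)*v^2 + 49*v^2/2 - 70*sqrt(2)*v + 189*v/2 + 147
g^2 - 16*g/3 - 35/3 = (g - 7)*(g + 5/3)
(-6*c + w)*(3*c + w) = -18*c^2 - 3*c*w + w^2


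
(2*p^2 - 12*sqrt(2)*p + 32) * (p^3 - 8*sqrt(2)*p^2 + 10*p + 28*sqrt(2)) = 2*p^5 - 28*sqrt(2)*p^4 + 244*p^3 - 320*sqrt(2)*p^2 - 352*p + 896*sqrt(2)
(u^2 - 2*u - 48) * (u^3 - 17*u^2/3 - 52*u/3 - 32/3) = u^5 - 23*u^4/3 - 54*u^3 + 296*u^2 + 2560*u/3 + 512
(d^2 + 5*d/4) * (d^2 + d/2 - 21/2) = d^4 + 7*d^3/4 - 79*d^2/8 - 105*d/8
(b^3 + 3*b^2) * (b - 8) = b^4 - 5*b^3 - 24*b^2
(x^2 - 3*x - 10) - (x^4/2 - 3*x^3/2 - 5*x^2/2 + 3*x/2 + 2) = -x^4/2 + 3*x^3/2 + 7*x^2/2 - 9*x/2 - 12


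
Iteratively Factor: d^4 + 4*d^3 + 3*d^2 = (d)*(d^3 + 4*d^2 + 3*d) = d^2*(d^2 + 4*d + 3) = d^2*(d + 1)*(d + 3)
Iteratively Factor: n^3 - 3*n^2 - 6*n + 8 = (n - 1)*(n^2 - 2*n - 8) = (n - 1)*(n + 2)*(n - 4)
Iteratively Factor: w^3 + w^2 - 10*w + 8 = (w + 4)*(w^2 - 3*w + 2) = (w - 2)*(w + 4)*(w - 1)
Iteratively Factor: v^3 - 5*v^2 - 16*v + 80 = (v + 4)*(v^2 - 9*v + 20) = (v - 4)*(v + 4)*(v - 5)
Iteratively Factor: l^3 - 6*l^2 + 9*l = (l - 3)*(l^2 - 3*l) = l*(l - 3)*(l - 3)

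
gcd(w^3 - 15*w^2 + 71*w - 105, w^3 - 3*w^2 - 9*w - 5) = w - 5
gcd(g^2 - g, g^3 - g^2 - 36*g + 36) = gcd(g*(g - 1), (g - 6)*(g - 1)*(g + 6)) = g - 1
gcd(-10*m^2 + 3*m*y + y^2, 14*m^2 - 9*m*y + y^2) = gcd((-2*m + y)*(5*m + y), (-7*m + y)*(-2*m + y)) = -2*m + y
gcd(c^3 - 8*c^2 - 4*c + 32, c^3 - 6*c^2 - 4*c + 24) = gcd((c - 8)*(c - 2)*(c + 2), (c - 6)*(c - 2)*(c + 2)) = c^2 - 4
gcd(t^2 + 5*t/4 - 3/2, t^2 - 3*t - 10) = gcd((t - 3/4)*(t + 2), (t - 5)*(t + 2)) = t + 2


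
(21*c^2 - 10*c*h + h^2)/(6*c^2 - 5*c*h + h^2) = (7*c - h)/(2*c - h)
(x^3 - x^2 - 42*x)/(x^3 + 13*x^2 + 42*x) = (x - 7)/(x + 7)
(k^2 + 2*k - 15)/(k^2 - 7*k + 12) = (k + 5)/(k - 4)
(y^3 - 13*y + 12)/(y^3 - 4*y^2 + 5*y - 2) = (y^2 + y - 12)/(y^2 - 3*y + 2)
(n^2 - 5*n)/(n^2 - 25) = n/(n + 5)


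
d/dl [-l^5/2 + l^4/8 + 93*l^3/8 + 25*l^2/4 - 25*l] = -5*l^4/2 + l^3/2 + 279*l^2/8 + 25*l/2 - 25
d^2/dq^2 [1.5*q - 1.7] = 0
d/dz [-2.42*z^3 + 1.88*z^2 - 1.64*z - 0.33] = -7.26*z^2 + 3.76*z - 1.64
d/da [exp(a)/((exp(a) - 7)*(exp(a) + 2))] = (-exp(2*a) - 14)*exp(a)/(exp(4*a) - 10*exp(3*a) - 3*exp(2*a) + 140*exp(a) + 196)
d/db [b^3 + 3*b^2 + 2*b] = 3*b^2 + 6*b + 2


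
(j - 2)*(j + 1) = j^2 - j - 2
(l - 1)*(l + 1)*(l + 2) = l^3 + 2*l^2 - l - 2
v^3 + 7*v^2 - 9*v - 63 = (v - 3)*(v + 3)*(v + 7)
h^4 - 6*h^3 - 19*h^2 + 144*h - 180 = (h - 6)*(h - 3)*(h - 2)*(h + 5)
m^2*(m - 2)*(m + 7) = m^4 + 5*m^3 - 14*m^2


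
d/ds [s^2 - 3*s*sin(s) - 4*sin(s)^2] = -3*s*cos(s) + 2*s - 3*sin(s) - 4*sin(2*s)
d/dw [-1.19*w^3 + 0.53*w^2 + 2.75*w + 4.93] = -3.57*w^2 + 1.06*w + 2.75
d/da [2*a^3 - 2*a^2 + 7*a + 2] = 6*a^2 - 4*a + 7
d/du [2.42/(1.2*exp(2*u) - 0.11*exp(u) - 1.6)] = (0.2662 - 5.808*exp(u))*exp(u)/(-1.2*exp(2*u) + 0.11*exp(u) + 1.6)^2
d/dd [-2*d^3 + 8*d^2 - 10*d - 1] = -6*d^2 + 16*d - 10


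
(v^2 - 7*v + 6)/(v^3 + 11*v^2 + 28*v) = (v^2 - 7*v + 6)/(v*(v^2 + 11*v + 28))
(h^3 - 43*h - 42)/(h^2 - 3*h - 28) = (h^2 + 7*h + 6)/(h + 4)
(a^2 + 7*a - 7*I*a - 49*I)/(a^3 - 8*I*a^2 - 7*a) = (a + 7)/(a*(a - I))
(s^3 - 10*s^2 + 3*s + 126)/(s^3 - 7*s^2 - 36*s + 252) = (s + 3)/(s + 6)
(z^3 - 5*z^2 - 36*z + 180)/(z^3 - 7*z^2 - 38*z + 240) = (z - 6)/(z - 8)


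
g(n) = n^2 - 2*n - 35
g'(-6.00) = -14.00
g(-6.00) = 13.00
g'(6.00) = 10.00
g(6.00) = -11.00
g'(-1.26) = -4.52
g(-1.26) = -30.89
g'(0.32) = -1.36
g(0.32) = -35.54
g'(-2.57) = -7.14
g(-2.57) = -23.26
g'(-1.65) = -5.30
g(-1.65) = -28.98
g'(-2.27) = -6.54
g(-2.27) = -25.31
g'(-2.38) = -6.76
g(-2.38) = -24.58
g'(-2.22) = -6.44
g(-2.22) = -25.63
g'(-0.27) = -2.54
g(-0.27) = -34.39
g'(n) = 2*n - 2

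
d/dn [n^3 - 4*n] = 3*n^2 - 4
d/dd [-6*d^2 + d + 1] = 1 - 12*d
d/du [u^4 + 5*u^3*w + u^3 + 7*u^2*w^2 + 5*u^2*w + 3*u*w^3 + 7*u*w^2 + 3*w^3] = 4*u^3 + 15*u^2*w + 3*u^2 + 14*u*w^2 + 10*u*w + 3*w^3 + 7*w^2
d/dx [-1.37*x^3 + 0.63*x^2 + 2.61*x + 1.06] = -4.11*x^2 + 1.26*x + 2.61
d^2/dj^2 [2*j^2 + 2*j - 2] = 4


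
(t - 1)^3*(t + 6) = t^4 + 3*t^3 - 15*t^2 + 17*t - 6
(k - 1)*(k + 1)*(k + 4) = k^3 + 4*k^2 - k - 4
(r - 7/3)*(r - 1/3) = r^2 - 8*r/3 + 7/9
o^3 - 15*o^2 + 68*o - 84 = (o - 7)*(o - 6)*(o - 2)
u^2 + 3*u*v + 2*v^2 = (u + v)*(u + 2*v)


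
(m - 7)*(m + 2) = m^2 - 5*m - 14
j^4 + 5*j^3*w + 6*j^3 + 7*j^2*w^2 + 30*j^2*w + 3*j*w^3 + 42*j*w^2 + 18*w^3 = (j + 6)*(j + w)^2*(j + 3*w)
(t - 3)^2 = t^2 - 6*t + 9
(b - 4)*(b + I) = b^2 - 4*b + I*b - 4*I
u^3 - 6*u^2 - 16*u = u*(u - 8)*(u + 2)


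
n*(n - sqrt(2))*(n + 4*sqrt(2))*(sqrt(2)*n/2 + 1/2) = sqrt(2)*n^4/2 + 7*n^3/2 - 5*sqrt(2)*n^2/2 - 4*n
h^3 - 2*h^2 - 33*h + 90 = (h - 5)*(h - 3)*(h + 6)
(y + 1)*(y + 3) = y^2 + 4*y + 3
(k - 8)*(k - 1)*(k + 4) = k^3 - 5*k^2 - 28*k + 32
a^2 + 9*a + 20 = (a + 4)*(a + 5)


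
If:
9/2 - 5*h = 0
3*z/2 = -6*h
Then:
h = 9/10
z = -18/5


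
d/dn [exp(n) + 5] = exp(n)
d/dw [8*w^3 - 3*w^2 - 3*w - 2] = 24*w^2 - 6*w - 3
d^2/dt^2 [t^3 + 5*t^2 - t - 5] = 6*t + 10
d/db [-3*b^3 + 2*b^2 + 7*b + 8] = -9*b^2 + 4*b + 7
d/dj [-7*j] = -7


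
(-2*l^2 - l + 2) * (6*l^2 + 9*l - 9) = -12*l^4 - 24*l^3 + 21*l^2 + 27*l - 18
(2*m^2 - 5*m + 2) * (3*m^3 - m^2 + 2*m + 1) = 6*m^5 - 17*m^4 + 15*m^3 - 10*m^2 - m + 2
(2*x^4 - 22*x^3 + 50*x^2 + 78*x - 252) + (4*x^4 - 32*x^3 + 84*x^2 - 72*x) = 6*x^4 - 54*x^3 + 134*x^2 + 6*x - 252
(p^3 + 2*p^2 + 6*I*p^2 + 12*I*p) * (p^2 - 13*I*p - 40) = p^5 + 2*p^4 - 7*I*p^4 + 38*p^3 - 14*I*p^3 + 76*p^2 - 240*I*p^2 - 480*I*p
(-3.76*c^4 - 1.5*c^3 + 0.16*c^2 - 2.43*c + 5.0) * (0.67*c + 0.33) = -2.5192*c^5 - 2.2458*c^4 - 0.3878*c^3 - 1.5753*c^2 + 2.5481*c + 1.65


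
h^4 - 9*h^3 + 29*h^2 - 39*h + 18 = (h - 3)^2*(h - 2)*(h - 1)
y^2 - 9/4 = (y - 3/2)*(y + 3/2)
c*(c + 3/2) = c^2 + 3*c/2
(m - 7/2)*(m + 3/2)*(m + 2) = m^3 - 37*m/4 - 21/2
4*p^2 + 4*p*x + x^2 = (2*p + x)^2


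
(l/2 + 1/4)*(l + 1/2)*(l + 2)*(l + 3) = l^4/2 + 3*l^3 + 45*l^2/8 + 29*l/8 + 3/4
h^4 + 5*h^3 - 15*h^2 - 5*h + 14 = (h - 2)*(h - 1)*(h + 1)*(h + 7)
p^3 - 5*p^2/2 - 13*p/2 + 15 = (p - 3)*(p - 2)*(p + 5/2)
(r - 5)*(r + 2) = r^2 - 3*r - 10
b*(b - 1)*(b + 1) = b^3 - b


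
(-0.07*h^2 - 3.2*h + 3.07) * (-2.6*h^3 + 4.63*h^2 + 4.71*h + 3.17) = 0.182*h^5 + 7.9959*h^4 - 23.1277*h^3 - 1.0798*h^2 + 4.3157*h + 9.7319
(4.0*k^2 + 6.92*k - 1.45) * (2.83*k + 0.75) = 11.32*k^3 + 22.5836*k^2 + 1.0865*k - 1.0875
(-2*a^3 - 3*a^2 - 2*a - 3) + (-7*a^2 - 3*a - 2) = -2*a^3 - 10*a^2 - 5*a - 5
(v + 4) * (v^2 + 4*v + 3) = v^3 + 8*v^2 + 19*v + 12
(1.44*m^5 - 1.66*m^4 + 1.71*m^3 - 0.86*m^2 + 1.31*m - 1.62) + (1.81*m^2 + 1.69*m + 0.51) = 1.44*m^5 - 1.66*m^4 + 1.71*m^3 + 0.95*m^2 + 3.0*m - 1.11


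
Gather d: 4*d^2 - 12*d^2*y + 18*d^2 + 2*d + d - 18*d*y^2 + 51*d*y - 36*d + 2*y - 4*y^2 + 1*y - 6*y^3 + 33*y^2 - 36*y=d^2*(22 - 12*y) + d*(-18*y^2 + 51*y - 33) - 6*y^3 + 29*y^2 - 33*y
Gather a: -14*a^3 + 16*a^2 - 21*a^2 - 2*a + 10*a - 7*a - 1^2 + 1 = -14*a^3 - 5*a^2 + a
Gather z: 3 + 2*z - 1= 2*z + 2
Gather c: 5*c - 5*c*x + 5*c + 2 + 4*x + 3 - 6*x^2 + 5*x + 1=c*(10 - 5*x) - 6*x^2 + 9*x + 6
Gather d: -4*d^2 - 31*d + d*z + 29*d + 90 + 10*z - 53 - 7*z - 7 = -4*d^2 + d*(z - 2) + 3*z + 30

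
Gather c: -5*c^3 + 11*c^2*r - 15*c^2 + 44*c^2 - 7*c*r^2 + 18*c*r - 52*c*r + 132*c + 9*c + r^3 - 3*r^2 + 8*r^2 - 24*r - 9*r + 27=-5*c^3 + c^2*(11*r + 29) + c*(-7*r^2 - 34*r + 141) + r^3 + 5*r^2 - 33*r + 27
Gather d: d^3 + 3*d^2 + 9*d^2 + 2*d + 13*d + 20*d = d^3 + 12*d^2 + 35*d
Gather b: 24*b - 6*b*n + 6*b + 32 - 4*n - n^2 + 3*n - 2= b*(30 - 6*n) - n^2 - n + 30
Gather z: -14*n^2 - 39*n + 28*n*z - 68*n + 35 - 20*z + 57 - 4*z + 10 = -14*n^2 - 107*n + z*(28*n - 24) + 102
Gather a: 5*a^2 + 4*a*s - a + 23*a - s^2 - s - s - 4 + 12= 5*a^2 + a*(4*s + 22) - s^2 - 2*s + 8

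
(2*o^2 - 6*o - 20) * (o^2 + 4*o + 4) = 2*o^4 + 2*o^3 - 36*o^2 - 104*o - 80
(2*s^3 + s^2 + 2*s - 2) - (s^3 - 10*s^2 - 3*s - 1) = s^3 + 11*s^2 + 5*s - 1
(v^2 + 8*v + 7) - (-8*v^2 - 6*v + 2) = 9*v^2 + 14*v + 5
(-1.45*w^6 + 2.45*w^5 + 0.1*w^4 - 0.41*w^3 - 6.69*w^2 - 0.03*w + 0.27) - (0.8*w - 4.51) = -1.45*w^6 + 2.45*w^5 + 0.1*w^4 - 0.41*w^3 - 6.69*w^2 - 0.83*w + 4.78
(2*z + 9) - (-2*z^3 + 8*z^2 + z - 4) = 2*z^3 - 8*z^2 + z + 13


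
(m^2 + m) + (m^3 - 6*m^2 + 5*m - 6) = m^3 - 5*m^2 + 6*m - 6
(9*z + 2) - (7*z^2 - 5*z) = -7*z^2 + 14*z + 2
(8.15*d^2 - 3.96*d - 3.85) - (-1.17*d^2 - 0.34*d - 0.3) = 9.32*d^2 - 3.62*d - 3.55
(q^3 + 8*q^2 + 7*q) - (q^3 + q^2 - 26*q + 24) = 7*q^2 + 33*q - 24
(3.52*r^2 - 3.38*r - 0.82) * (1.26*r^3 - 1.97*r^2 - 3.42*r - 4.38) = 4.4352*r^5 - 11.1932*r^4 - 6.413*r^3 - 2.2426*r^2 + 17.6088*r + 3.5916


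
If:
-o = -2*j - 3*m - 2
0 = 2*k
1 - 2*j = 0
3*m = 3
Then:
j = 1/2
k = 0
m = 1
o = 6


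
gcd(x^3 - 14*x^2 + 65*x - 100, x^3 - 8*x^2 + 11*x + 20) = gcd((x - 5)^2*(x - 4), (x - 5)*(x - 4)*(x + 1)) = x^2 - 9*x + 20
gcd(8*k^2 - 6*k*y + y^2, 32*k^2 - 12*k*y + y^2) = -4*k + y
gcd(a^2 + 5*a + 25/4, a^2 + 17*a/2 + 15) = a + 5/2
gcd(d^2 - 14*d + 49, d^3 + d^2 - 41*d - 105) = d - 7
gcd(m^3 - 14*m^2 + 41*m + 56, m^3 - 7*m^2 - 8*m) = m^2 - 7*m - 8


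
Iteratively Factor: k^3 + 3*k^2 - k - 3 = (k + 1)*(k^2 + 2*k - 3) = (k + 1)*(k + 3)*(k - 1)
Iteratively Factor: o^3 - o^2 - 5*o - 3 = (o + 1)*(o^2 - 2*o - 3) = (o - 3)*(o + 1)*(o + 1)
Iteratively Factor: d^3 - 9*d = (d)*(d^2 - 9) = d*(d - 3)*(d + 3)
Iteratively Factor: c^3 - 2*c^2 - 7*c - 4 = (c - 4)*(c^2 + 2*c + 1) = (c - 4)*(c + 1)*(c + 1)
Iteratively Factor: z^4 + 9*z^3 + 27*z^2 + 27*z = (z)*(z^3 + 9*z^2 + 27*z + 27) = z*(z + 3)*(z^2 + 6*z + 9) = z*(z + 3)^2*(z + 3)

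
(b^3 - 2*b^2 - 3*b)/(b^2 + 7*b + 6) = b*(b - 3)/(b + 6)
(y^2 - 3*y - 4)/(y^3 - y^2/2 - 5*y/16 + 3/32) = 32*(y^2 - 3*y - 4)/(32*y^3 - 16*y^2 - 10*y + 3)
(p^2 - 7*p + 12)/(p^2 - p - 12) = (p - 3)/(p + 3)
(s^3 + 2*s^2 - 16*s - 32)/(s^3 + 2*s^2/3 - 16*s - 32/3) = 3*(s + 2)/(3*s + 2)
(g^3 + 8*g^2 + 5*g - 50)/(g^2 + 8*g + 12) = (g^3 + 8*g^2 + 5*g - 50)/(g^2 + 8*g + 12)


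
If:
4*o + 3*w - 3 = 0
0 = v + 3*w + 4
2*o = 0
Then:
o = 0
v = -7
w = 1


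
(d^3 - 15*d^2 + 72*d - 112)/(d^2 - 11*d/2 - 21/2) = 2*(d^2 - 8*d + 16)/(2*d + 3)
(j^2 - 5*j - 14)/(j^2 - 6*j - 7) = (j + 2)/(j + 1)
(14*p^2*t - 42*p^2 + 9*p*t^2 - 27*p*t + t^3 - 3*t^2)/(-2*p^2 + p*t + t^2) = (-7*p*t + 21*p - t^2 + 3*t)/(p - t)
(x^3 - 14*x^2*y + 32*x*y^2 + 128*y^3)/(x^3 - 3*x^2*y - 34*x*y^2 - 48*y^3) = (x - 8*y)/(x + 3*y)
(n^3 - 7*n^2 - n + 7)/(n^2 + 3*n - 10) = (n^3 - 7*n^2 - n + 7)/(n^2 + 3*n - 10)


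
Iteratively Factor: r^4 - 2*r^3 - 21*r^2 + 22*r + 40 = (r + 1)*(r^3 - 3*r^2 - 18*r + 40) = (r - 2)*(r + 1)*(r^2 - r - 20) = (r - 2)*(r + 1)*(r + 4)*(r - 5)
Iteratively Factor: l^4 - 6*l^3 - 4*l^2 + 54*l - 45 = (l + 3)*(l^3 - 9*l^2 + 23*l - 15) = (l - 1)*(l + 3)*(l^2 - 8*l + 15) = (l - 3)*(l - 1)*(l + 3)*(l - 5)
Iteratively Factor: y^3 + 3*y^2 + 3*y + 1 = (y + 1)*(y^2 + 2*y + 1) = (y + 1)^2*(y + 1)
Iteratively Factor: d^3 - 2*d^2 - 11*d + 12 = (d - 1)*(d^2 - d - 12) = (d - 1)*(d + 3)*(d - 4)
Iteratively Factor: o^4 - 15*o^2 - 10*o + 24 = (o - 4)*(o^3 + 4*o^2 + o - 6) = (o - 4)*(o + 2)*(o^2 + 2*o - 3) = (o - 4)*(o + 2)*(o + 3)*(o - 1)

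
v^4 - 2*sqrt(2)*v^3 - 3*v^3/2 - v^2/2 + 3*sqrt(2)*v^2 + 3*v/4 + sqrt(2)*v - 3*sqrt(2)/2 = (v - 3/2)*(v - 2*sqrt(2))*(v - sqrt(2)/2)*(v + sqrt(2)/2)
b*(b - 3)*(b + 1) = b^3 - 2*b^2 - 3*b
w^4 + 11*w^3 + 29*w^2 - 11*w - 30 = (w - 1)*(w + 1)*(w + 5)*(w + 6)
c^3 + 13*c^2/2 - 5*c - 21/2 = (c - 3/2)*(c + 1)*(c + 7)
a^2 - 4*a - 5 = (a - 5)*(a + 1)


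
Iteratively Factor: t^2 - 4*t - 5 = (t + 1)*(t - 5)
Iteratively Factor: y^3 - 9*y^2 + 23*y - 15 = (y - 5)*(y^2 - 4*y + 3) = (y - 5)*(y - 1)*(y - 3)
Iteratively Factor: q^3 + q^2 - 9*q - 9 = (q + 3)*(q^2 - 2*q - 3) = (q + 1)*(q + 3)*(q - 3)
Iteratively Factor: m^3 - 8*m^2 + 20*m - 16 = (m - 2)*(m^2 - 6*m + 8) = (m - 2)^2*(m - 4)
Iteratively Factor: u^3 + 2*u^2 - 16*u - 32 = (u - 4)*(u^2 + 6*u + 8) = (u - 4)*(u + 2)*(u + 4)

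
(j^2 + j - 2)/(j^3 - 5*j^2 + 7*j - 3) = (j + 2)/(j^2 - 4*j + 3)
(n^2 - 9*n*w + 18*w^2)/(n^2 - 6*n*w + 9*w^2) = (-n + 6*w)/(-n + 3*w)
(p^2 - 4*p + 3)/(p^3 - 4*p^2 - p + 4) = (p - 3)/(p^2 - 3*p - 4)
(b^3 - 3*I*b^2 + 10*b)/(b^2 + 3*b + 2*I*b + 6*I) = b*(b - 5*I)/(b + 3)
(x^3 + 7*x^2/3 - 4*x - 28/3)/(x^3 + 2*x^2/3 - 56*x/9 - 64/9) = 3*(3*x^2 + x - 14)/(9*x^2 - 12*x - 32)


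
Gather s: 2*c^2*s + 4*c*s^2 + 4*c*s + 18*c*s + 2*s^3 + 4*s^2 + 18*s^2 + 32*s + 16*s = 2*s^3 + s^2*(4*c + 22) + s*(2*c^2 + 22*c + 48)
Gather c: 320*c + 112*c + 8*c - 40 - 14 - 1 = 440*c - 55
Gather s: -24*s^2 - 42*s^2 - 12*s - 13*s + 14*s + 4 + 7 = -66*s^2 - 11*s + 11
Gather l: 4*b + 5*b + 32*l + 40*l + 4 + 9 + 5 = 9*b + 72*l + 18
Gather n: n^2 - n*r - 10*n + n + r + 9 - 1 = n^2 + n*(-r - 9) + r + 8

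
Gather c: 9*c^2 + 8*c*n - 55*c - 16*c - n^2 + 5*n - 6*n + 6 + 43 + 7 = 9*c^2 + c*(8*n - 71) - n^2 - n + 56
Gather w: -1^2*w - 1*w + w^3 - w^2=w^3 - w^2 - 2*w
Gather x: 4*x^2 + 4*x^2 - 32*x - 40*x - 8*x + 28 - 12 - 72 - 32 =8*x^2 - 80*x - 88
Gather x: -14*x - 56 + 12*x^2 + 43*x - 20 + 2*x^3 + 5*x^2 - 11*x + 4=2*x^3 + 17*x^2 + 18*x - 72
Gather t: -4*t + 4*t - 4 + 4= 0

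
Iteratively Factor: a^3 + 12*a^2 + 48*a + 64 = (a + 4)*(a^2 + 8*a + 16) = (a + 4)^2*(a + 4)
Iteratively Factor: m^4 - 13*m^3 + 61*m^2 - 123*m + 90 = (m - 5)*(m^3 - 8*m^2 + 21*m - 18) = (m - 5)*(m - 3)*(m^2 - 5*m + 6) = (m - 5)*(m - 3)^2*(m - 2)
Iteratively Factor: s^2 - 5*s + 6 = (s - 3)*(s - 2)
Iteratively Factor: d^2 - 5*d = (d - 5)*(d)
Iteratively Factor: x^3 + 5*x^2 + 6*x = (x + 3)*(x^2 + 2*x) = (x + 2)*(x + 3)*(x)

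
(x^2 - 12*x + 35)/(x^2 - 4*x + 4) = (x^2 - 12*x + 35)/(x^2 - 4*x + 4)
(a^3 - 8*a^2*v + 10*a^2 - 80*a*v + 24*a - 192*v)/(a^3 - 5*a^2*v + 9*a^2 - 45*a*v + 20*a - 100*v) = (-a^2 + 8*a*v - 6*a + 48*v)/(-a^2 + 5*a*v - 5*a + 25*v)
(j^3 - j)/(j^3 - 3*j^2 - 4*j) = (j - 1)/(j - 4)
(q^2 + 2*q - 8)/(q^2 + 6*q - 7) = (q^2 + 2*q - 8)/(q^2 + 6*q - 7)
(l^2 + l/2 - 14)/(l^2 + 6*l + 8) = (l - 7/2)/(l + 2)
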